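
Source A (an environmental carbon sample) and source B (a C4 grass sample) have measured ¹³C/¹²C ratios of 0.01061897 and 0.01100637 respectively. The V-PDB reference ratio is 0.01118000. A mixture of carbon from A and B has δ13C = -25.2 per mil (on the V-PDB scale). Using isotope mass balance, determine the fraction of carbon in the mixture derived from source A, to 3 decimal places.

δ_A = (0.01061897/0.01118000 − 1)×1000 = (0.949818 − 1)×1000 = -50.182 per mil
δ_B = (0.01100637/0.01118000 − 1)×1000 = (0.984470 − 1)×1000 = -15.530 per mil
f_A = (δ_mix − δ_B)/(δ_A − δ_B) = (-25.2 − (-15.530))/(-50.182 − (-15.530))
f_A = -9.670 / -34.651 = 0.2791

0.279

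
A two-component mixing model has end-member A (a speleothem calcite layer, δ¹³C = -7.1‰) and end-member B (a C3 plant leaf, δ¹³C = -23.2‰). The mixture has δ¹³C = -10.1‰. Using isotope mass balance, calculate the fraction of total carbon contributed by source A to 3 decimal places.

δ_mix = f_A·δ_A + (1 − f_A)·δ_B  ⇒  f_A = (δ_mix − δ_B)/(δ_A − δ_B)
f_A = (-10.1 − (-23.2)) / (-7.1 − (-23.2))
f_A = 13.1 / 16.1 = 0.8137

0.814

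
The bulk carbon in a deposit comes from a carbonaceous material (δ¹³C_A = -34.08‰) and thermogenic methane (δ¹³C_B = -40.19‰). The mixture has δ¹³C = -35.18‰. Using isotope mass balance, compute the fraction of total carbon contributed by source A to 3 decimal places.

δ_mix = f_A·δ_A + (1 − f_A)·δ_B  ⇒  f_A = (δ_mix − δ_B)/(δ_A − δ_B)
f_A = (-35.18 − (-40.19)) / (-34.08 − (-40.19))
f_A = 5.01 / 6.11 = 0.8200

0.820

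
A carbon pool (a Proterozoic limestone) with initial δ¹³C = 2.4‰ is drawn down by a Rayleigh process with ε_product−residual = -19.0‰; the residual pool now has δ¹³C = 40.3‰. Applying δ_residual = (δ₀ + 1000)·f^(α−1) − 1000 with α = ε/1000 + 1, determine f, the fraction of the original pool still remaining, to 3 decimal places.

α − 1 = ε/1000 = -0.0190
(δ_res + 1000)/(δ₀ + 1000) = (40.3 + 1000)/(2.4 + 1000) = 1040.3/1002.4 = 1.037809
f = 1.037809^(1/-0.0190) = exp(ln(1.037809)/-0.0190) = exp(0.03711/-0.0190)
f = exp(-1.9533) = 0.1418

0.142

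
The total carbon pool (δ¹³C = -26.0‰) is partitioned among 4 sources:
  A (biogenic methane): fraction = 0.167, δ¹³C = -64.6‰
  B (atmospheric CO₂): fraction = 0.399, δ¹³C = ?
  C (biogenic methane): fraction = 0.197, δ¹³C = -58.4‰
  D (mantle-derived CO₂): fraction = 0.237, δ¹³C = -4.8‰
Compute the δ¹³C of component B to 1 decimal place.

-6.4‰

Isotope mass balance: δ_bulk = Σ fᵢ·δᵢ.
-26.0 = 0.167×(-64.6) + 0.399×δ_B + 0.197×(-58.4) + 0.237×(-4.8)
0.399·δ_B = -26.0 − (-23.431) = -2.569
δ_B = -2.569 / 0.399 = -6.44‰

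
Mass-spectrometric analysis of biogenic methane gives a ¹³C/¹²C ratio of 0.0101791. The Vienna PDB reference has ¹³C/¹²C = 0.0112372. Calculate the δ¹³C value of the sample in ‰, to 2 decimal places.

δ¹³C = (R_sample / R_standard − 1) × 1000
R_sample / R_standard = 0.0101791 / 0.0112372 = 0.905840
δ¹³C = (0.905840 − 1) × 1000 = -94.160‰

-94.16‰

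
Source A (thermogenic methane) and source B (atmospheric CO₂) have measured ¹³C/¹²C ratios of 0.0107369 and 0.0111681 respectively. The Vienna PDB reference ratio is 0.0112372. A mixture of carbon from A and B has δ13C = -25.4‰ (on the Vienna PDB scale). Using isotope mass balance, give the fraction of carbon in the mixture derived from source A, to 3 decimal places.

δ_A = (0.0107369/0.0112372 − 1)×1000 = (0.955478 − 1)×1000 = -44.522‰
δ_B = (0.0111681/0.0112372 − 1)×1000 = (0.993851 − 1)×1000 = -6.149‰
f_A = (δ_mix − δ_B)/(δ_A − δ_B) = (-25.4 − (-6.149))/(-44.522 − (-6.149))
f_A = -19.251 / -38.373 = 0.5017

0.502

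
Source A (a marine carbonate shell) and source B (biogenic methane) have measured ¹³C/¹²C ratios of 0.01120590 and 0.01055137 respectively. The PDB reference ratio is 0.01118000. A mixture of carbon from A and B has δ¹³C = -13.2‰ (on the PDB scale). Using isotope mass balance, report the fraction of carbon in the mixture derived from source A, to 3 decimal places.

δ_A = (0.01120590/0.01118000 − 1)×1000 = (1.002317 − 1)×1000 = 2.317‰
δ_B = (0.01055137/0.01118000 − 1)×1000 = (0.943772 − 1)×1000 = -56.228‰
f_A = (δ_mix − δ_B)/(δ_A − δ_B) = (-13.2 − (-56.228))/(2.317 − (-56.228))
f_A = 43.028 / 58.545 = 0.7350

0.735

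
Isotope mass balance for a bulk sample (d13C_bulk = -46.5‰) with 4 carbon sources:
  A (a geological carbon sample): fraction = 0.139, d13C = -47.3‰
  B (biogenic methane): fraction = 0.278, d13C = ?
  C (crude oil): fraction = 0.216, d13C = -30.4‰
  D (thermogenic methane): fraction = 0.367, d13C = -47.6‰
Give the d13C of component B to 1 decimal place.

Isotope mass balance: δ_bulk = Σ fᵢ·δᵢ.
-46.5 = 0.139×(-47.3) + 0.278×δ_B + 0.216×(-30.4) + 0.367×(-47.6)
0.278·δ_B = -46.5 − (-30.610) = -15.890
δ_B = -15.890 / 0.278 = -57.16‰

-57.2‰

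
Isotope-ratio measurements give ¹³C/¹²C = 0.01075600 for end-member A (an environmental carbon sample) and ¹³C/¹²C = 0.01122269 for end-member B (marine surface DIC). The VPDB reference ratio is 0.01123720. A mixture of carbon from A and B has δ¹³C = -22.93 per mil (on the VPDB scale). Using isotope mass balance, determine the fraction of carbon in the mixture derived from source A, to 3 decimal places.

δ_A = (0.01075600/0.01123720 − 1)×1000 = (0.957178 − 1)×1000 = -42.822 per mil
δ_B = (0.01122269/0.01123720 − 1)×1000 = (0.998709 − 1)×1000 = -1.291 per mil
f_A = (δ_mix − δ_B)/(δ_A − δ_B) = (-22.93 − (-1.291))/(-42.822 − (-1.291))
f_A = -21.639 / -41.531 = 0.5210

0.521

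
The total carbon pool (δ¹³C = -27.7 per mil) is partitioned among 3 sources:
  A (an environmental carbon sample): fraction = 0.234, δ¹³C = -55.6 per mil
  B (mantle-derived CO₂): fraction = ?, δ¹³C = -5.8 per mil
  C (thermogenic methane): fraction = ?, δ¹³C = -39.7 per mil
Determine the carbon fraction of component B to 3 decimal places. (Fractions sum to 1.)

Let f_B and f_C be the unknown fractions; fractions sum to 1 so f_B + f_C = 0.766.
Mass balance: Σ fᵢ·δᵢ = δ_bulk ⇒ f_B·(-5.8) + f_C·(-39.7) = -27.7 − (-13.010) = -14.690
Substitute f_C = 0.766 − f_B:
f_B·(-5.8 − -39.7) = -14.690 − 0.766×(-39.7) = 15.721
f_B = 15.721 / 33.9 = 0.4637

0.464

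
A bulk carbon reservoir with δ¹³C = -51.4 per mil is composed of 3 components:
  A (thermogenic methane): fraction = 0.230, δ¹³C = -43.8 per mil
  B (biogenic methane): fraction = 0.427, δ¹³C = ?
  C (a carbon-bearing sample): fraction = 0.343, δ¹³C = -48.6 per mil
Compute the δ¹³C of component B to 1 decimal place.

-57.7 per mil

Isotope mass balance: δ_bulk = Σ fᵢ·δᵢ.
-51.4 = 0.230×(-43.8) + 0.427×δ_B + 0.343×(-48.6)
0.427·δ_B = -51.4 − (-26.744) = -24.656
δ_B = -24.656 / 0.427 = -57.74 per mil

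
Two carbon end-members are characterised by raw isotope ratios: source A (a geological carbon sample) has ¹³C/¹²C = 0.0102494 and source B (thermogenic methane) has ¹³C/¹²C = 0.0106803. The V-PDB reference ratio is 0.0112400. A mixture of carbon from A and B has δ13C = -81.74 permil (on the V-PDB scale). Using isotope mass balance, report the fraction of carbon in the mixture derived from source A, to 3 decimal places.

δ_A = (0.0102494/0.0112400 − 1)×1000 = (0.911868 − 1)×1000 = -88.132 permil
δ_B = (0.0106803/0.0112400 − 1)×1000 = (0.950205 − 1)×1000 = -49.795 permil
f_A = (δ_mix − δ_B)/(δ_A − δ_B) = (-81.74 − (-49.795))/(-88.132 − (-49.795))
f_A = -31.945 / -38.336 = 0.8333

0.833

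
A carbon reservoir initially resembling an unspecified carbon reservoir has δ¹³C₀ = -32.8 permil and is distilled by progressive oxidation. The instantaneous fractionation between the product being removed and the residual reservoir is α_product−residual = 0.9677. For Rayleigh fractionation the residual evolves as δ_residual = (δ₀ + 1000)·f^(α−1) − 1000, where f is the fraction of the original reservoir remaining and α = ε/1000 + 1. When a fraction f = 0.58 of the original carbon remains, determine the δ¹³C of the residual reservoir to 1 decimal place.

-15.6 permil

Rayleigh residual: δ_res = (δ₀ + 1000)·f^(α−1) − 1000
α − 1 = -0.03230
f^(α−1) = 0.58^(-0.03230) = 1.017750
δ_res = (-32.8 + 1000) × 1.017750 − 1000 = 984.368 − 1000 = -15.63 permil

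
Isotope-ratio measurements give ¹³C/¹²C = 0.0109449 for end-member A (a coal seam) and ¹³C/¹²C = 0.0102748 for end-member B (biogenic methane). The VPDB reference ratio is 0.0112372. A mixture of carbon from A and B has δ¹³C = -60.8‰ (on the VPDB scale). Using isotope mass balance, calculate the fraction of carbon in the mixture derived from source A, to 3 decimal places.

δ_A = (0.0109449/0.0112372 − 1)×1000 = (0.973988 − 1)×1000 = -26.012‰
δ_B = (0.0102748/0.0112372 − 1)×1000 = (0.914356 − 1)×1000 = -85.644‰
f_A = (δ_mix − δ_B)/(δ_A − δ_B) = (-60.8 − (-85.644))/(-26.012 − (-85.644))
f_A = 24.844 / 59.632 = 0.4166

0.417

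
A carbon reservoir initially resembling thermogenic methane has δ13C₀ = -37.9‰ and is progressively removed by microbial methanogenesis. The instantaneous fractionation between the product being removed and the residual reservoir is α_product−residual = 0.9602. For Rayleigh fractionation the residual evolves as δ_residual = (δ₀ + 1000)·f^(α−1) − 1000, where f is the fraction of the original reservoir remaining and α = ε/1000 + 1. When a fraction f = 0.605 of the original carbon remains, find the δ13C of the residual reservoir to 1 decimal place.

Rayleigh residual: δ_res = (δ₀ + 1000)·f^(α−1) − 1000
α − 1 = -0.03980
f^(α−1) = 0.605^(-0.03980) = 1.020202
δ_res = (-37.9 + 1000) × 1.020202 − 1000 = 981.536 − 1000 = -18.46‰

-18.5‰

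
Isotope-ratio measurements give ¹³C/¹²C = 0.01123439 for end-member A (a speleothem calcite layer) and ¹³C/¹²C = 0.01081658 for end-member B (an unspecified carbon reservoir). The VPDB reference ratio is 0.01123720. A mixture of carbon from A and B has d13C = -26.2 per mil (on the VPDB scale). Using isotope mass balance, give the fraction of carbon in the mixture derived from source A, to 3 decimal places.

δ_A = (0.01123439/0.01123720 − 1)×1000 = (0.999750 − 1)×1000 = -0.250 per mil
δ_B = (0.01081658/0.01123720 − 1)×1000 = (0.962569 − 1)×1000 = -37.431 per mil
f_A = (δ_mix − δ_B)/(δ_A − δ_B) = (-26.2 − (-37.431))/(-0.250 − (-37.431))
f_A = 11.231 / 37.181 = 0.3021

0.302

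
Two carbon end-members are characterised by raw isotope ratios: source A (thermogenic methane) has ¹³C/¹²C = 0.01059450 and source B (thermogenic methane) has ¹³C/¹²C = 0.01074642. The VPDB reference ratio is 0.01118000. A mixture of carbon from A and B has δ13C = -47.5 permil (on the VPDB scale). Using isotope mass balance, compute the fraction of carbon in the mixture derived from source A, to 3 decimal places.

δ_A = (0.01059450/0.01118000 − 1)×1000 = (0.947630 − 1)×1000 = -52.370 permil
δ_B = (0.01074642/0.01118000 − 1)×1000 = (0.961218 − 1)×1000 = -38.782 permil
f_A = (δ_mix − δ_B)/(δ_A − δ_B) = (-47.5 − (-38.782))/(-52.370 − (-38.782))
f_A = -8.718 / -13.589 = 0.6416

0.642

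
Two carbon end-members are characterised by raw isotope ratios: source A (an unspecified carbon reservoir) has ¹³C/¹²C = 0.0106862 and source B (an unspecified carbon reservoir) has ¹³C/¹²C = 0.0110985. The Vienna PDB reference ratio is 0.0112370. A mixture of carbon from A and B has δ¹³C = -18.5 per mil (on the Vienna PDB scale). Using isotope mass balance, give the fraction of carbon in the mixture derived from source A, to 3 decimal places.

δ_A = (0.0106862/0.0112370 − 1)×1000 = (0.950983 − 1)×1000 = -49.017 per mil
δ_B = (0.0110985/0.0112370 − 1)×1000 = (0.987675 − 1)×1000 = -12.325 per mil
f_A = (δ_mix − δ_B)/(δ_A − δ_B) = (-18.5 − (-12.325))/(-49.017 − (-12.325))
f_A = -6.175 / -36.691 = 0.1683

0.168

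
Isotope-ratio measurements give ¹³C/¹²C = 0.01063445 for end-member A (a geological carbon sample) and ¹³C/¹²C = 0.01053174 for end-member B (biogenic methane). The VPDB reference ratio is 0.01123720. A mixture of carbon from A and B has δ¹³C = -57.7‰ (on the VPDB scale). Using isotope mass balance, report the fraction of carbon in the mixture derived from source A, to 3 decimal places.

0.556

δ_A = (0.01063445/0.01123720 − 1)×1000 = (0.946361 − 1)×1000 = -53.639‰
δ_B = (0.01053174/0.01123720 − 1)×1000 = (0.937221 − 1)×1000 = -62.779‰
f_A = (δ_mix − δ_B)/(δ_A − δ_B) = (-57.7 − (-62.779))/(-53.639 − (-62.779))
f_A = 5.079 / 9.140 = 0.5557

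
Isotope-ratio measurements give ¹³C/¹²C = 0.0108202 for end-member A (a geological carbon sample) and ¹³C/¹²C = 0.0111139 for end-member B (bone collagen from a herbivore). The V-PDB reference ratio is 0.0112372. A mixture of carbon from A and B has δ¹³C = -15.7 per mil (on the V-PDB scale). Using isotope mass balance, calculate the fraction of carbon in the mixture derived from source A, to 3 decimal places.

δ_A = (0.0108202/0.0112372 − 1)×1000 = (0.962891 − 1)×1000 = -37.109 per mil
δ_B = (0.0111139/0.0112372 − 1)×1000 = (0.989028 − 1)×1000 = -10.972 per mil
f_A = (δ_mix − δ_B)/(δ_A − δ_B) = (-15.7 − (-10.972))/(-37.109 − (-10.972))
f_A = -4.728 / -26.136 = 0.1809

0.181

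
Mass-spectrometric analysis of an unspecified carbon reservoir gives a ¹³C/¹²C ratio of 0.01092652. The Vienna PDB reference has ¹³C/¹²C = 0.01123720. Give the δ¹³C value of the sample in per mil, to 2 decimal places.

δ¹³C = (R_sample / R_standard − 1) × 1000
R_sample / R_standard = 0.01092652 / 0.01123720 = 0.972353
δ¹³C = (0.972353 − 1) × 1000 = -27.647 per mil

-27.65 per mil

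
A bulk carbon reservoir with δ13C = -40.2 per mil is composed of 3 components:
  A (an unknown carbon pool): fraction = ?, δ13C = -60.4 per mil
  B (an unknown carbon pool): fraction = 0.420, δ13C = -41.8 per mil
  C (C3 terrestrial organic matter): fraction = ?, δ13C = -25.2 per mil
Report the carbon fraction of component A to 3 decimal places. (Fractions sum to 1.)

0.228

Let f_A and f_C be the unknown fractions; fractions sum to 1 so f_A + f_C = 0.580.
Mass balance: Σ fᵢ·δᵢ = δ_bulk ⇒ f_A·(-60.4) + f_C·(-25.2) = -40.2 − (-17.556) = -22.644
Substitute f_C = 0.580 − f_A:
f_A·(-60.4 − -25.2) = -22.644 − 0.580×(-25.2) = -8.028
f_A = -8.028 / -35.2 = 0.2281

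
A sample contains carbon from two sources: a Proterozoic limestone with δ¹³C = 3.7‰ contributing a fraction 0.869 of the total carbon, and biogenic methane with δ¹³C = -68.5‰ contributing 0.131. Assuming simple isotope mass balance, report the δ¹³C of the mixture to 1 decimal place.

δ_mix = f_A·δ_A + f_B·δ_B
δ_mix = 0.869 × (3.7) + 0.131 × (-68.5)
δ_mix = 3.22 + -8.97 = -5.76‰

-5.8‰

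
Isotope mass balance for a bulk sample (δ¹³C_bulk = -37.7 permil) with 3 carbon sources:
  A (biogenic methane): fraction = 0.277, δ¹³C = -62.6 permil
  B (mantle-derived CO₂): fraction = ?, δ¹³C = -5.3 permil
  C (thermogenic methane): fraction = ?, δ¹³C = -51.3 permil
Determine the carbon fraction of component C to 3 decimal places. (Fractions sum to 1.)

Let f_C and f_B be the unknown fractions; fractions sum to 1 so f_C + f_B = 0.723.
Mass balance: Σ fᵢ·δᵢ = δ_bulk ⇒ f_C·(-51.3) + f_B·(-5.3) = -37.7 − (-17.340) = -20.360
Substitute f_B = 0.723 − f_C:
f_C·(-51.3 − -5.3) = -20.360 − 0.723×(-5.3) = -16.528
f_C = -16.528 / -46.0 = 0.3593

0.359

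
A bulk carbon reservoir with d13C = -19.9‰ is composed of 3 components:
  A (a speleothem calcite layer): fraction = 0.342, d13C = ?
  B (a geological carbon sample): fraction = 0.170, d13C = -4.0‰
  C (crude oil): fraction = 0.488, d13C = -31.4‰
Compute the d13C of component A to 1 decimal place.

Isotope mass balance: δ_bulk = Σ fᵢ·δᵢ.
-19.9 = 0.342×δ_A + 0.170×(-4.0) + 0.488×(-31.4)
0.342·δ_A = -19.9 − (-16.003) = -3.897
δ_A = -3.897 / 0.342 = -11.39‰

-11.4‰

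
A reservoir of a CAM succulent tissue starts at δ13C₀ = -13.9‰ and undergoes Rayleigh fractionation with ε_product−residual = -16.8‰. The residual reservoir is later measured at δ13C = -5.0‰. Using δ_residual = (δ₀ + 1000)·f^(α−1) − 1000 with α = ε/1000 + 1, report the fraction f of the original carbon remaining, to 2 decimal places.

α − 1 = ε/1000 = -0.0168
(δ_res + 1000)/(δ₀ + 1000) = (-5.0 + 1000)/(-13.9 + 1000) = 995.0/986.1 = 1.009025
f = 1.009025^(1/-0.0168) = exp(ln(1.009025)/-0.0168) = exp(0.00898/-0.0168)
f = exp(-0.5348) = 0.5858

0.59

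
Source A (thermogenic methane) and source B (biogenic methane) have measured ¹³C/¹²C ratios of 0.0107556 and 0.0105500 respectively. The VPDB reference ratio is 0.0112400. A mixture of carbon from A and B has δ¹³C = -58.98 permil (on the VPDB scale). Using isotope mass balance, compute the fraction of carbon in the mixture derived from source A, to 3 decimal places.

δ_A = (0.0107556/0.0112400 − 1)×1000 = (0.956904 − 1)×1000 = -43.096 permil
δ_B = (0.0105500/0.0112400 − 1)×1000 = (0.938612 − 1)×1000 = -61.388 permil
f_A = (δ_mix − δ_B)/(δ_A − δ_B) = (-58.98 − (-61.388))/(-43.096 − (-61.388))
f_A = 2.408 / 18.292 = 0.1316

0.132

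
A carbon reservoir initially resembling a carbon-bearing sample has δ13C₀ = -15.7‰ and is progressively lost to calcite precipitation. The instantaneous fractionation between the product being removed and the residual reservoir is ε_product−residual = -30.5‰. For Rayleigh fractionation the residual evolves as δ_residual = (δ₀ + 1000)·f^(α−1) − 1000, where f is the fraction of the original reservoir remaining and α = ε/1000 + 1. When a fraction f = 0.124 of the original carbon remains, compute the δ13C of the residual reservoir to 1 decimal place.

49.0‰

Rayleigh residual: δ_res = (δ₀ + 1000)·f^(α−1) − 1000
α = ε/1000 + 1 = 0.96950, so α − 1 = -0.03050
f^(α−1) = 0.124^(-0.03050) = 1.065738
δ_res = (-15.7 + 1000) × 1.065738 − 1000 = 1049.006 − 1000 = 49.01‰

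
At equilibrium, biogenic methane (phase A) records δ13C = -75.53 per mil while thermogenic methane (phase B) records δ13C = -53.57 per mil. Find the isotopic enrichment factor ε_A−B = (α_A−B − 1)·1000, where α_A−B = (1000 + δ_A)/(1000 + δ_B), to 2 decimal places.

α_A−B = (1000 + -75.53) / (1000 + -53.57) = 924.47 / 946.43 = 0.976797
ε_A−B = (0.976797 − 1) × 1000 = -23.203 per mil
(The approximation ε ≈ δ_A − δ_B would give -21.96 per mil.)

-23.20 per mil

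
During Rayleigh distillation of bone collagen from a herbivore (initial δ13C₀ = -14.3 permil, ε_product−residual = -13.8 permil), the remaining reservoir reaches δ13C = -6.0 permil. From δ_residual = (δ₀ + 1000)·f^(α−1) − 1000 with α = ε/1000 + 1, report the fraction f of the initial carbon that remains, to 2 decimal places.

α − 1 = ε/1000 = -0.0138
(δ_res + 1000)/(δ₀ + 1000) = (-6.0 + 1000)/(-14.3 + 1000) = 994.0/985.7 = 1.008420
f = 1.008420^(1/-0.0138) = exp(ln(1.008420)/-0.0138) = exp(0.00839/-0.0138)
f = exp(-0.6076) = 0.5446

0.54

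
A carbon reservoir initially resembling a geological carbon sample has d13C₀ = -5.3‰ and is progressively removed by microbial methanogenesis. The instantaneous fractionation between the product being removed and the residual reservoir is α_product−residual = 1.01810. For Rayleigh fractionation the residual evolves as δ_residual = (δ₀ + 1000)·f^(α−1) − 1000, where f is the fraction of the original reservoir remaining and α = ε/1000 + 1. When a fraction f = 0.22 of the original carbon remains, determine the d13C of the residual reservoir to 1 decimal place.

-32.2‰

Rayleigh residual: δ_res = (δ₀ + 1000)·f^(α−1) − 1000
α − 1 = 0.01810
f^(α−1) = 0.22^(0.01810) = 0.972966
δ_res = (-5.3 + 1000) × 0.972966 − 1000 = 967.810 − 1000 = -32.19‰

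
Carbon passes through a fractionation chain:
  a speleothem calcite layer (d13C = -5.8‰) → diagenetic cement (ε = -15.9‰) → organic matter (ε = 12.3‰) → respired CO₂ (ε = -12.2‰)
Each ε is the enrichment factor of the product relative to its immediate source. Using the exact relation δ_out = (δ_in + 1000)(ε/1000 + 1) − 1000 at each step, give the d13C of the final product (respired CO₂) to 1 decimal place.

step 1: δ = (-5.80 + 1000)·(-15.9/1000 + 1) − 1000 = -21.61‰
step 2: δ = (-21.61 + 1000)·(12.3/1000 + 1) − 1000 = -9.57‰
step 3: δ = (-9.57 + 1000)·(-12.2/1000 + 1) − 1000 = -21.66‰

-21.7‰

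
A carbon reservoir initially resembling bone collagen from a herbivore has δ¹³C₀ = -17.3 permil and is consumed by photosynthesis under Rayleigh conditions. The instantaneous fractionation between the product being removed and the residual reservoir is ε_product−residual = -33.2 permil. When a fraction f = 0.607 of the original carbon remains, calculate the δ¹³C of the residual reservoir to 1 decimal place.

Rayleigh residual: δ_res = (δ₀ + 1000)·f^(α−1) − 1000
α = ε/1000 + 1 = 0.96680, so α − 1 = -0.03320
f^(α−1) = 0.607^(-0.03320) = 1.016712
δ_res = (-17.3 + 1000) × 1.016712 − 1000 = 999.123 − 1000 = -0.88 permil

-0.9 permil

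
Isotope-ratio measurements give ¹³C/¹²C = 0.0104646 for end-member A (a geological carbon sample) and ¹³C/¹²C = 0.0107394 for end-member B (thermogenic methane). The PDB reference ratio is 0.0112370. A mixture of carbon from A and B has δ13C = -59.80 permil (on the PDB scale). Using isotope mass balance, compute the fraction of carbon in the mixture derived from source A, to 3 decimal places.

δ_A = (0.0104646/0.0112370 − 1)×1000 = (0.931263 − 1)×1000 = -68.737 permil
δ_B = (0.0107394/0.0112370 − 1)×1000 = (0.955718 − 1)×1000 = -44.282 permil
f_A = (δ_mix − δ_B)/(δ_A − δ_B) = (-59.80 − (-44.282))/(-68.737 − (-44.282))
f_A = -15.518 / -24.455 = 0.6345

0.635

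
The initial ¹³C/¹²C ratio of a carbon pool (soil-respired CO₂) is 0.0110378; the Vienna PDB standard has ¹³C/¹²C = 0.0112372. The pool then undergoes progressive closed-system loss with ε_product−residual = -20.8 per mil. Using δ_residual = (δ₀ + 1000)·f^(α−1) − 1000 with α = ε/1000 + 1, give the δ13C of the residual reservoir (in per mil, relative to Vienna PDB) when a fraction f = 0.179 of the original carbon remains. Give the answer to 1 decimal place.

18.0 per mil

δ₀ = (0.0110378/0.0112372 − 1)×1000 = (0.982255 − 1)×1000 = -17.745 per mil
α − 1 = ε/1000 = -0.0208
f^(α−1) = 0.179^(-0.0208) = 1.036432
δ_res = (-17.745 + 1000) × 1.036432 − 1000 = 1018.041 − 1000 = 18.04 per mil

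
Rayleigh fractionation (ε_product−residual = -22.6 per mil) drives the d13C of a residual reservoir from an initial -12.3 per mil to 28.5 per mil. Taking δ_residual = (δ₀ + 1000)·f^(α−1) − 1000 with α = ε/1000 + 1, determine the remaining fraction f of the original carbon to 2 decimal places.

α − 1 = ε/1000 = -0.0226
(δ_res + 1000)/(δ₀ + 1000) = (28.5 + 1000)/(-12.3 + 1000) = 1028.5/987.7 = 1.041308
f = 1.041308^(1/-0.0226) = exp(ln(1.041308)/-0.0226) = exp(0.04048/-0.0226)
f = exp(-1.7910) = 0.1668

0.17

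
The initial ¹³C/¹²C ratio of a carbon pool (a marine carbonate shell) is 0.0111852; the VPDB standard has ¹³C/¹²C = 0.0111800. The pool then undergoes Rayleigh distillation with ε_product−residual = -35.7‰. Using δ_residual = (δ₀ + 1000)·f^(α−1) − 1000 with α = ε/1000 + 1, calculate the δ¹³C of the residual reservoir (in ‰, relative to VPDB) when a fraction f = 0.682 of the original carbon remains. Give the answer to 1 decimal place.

14.2‰

δ₀ = (0.0111852/0.0111800 − 1)×1000 = (1.000465 − 1)×1000 = 0.465‰
α − 1 = ε/1000 = -0.0357
f^(α−1) = 0.682^(-0.0357) = 1.013757
δ_res = (0.465 + 1000) × 1.013757 − 1000 = 1014.229 − 1000 = 14.23‰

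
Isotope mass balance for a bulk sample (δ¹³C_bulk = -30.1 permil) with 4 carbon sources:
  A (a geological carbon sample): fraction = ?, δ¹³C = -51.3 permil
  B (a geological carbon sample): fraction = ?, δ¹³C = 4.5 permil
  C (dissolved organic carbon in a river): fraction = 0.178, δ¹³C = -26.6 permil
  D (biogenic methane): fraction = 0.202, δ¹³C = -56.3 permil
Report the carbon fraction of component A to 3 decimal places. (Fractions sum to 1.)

0.301

Let f_A and f_B be the unknown fractions; fractions sum to 1 so f_A + f_B = 0.620.
Mass balance: Σ fᵢ·δᵢ = δ_bulk ⇒ f_A·(-51.3) + f_B·(4.5) = -30.1 − (-16.107) = -13.993
Substitute f_B = 0.620 − f_A:
f_A·(-51.3 − 4.5) = -13.993 − 0.620×(4.5) = -16.783
f_A = -16.783 / -55.8 = 0.3008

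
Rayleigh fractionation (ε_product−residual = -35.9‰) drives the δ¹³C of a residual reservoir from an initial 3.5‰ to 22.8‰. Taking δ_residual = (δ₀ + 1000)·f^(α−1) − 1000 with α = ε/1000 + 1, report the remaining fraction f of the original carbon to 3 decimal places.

α − 1 = ε/1000 = -0.0359
(δ_res + 1000)/(δ₀ + 1000) = (22.8 + 1000)/(3.5 + 1000) = 1022.8/1003.5 = 1.019233
f = 1.019233^(1/-0.0359) = exp(ln(1.019233)/-0.0359) = exp(0.01905/-0.0359)
f = exp(-0.5306) = 0.5882

0.588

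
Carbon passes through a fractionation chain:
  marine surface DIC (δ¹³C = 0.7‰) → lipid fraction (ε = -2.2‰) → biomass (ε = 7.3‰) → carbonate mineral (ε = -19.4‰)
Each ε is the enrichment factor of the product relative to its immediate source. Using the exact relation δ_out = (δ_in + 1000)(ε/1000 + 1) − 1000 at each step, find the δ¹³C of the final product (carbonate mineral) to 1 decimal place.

step 1: δ = (0.70 + 1000)·(-2.2/1000 + 1) − 1000 = -1.50‰
step 2: δ = (-1.50 + 1000)·(7.3/1000 + 1) − 1000 = 5.79‰
step 3: δ = (5.79 + 1000)·(-19.4/1000 + 1) − 1000 = -13.72‰

-13.7‰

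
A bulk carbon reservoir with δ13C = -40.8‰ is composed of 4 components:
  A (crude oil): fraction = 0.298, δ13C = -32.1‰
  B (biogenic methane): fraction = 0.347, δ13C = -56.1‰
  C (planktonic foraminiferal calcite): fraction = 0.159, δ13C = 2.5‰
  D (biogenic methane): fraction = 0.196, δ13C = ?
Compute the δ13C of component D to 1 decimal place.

Isotope mass balance: δ_bulk = Σ fᵢ·δᵢ.
-40.8 = 0.298×(-32.1) + 0.347×(-56.1) + 0.159×(2.5) + 0.196×δ_D
0.196·δ_D = -40.8 − (-28.635) = -12.165
δ_D = -12.165 / 0.196 = -62.07‰

-62.1‰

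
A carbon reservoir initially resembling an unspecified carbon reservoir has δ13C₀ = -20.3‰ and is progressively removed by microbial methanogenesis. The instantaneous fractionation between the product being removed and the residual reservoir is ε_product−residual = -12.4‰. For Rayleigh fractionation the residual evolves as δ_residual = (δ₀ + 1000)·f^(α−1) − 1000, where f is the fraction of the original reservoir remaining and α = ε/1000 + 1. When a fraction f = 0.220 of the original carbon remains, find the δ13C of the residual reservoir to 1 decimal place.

-1.7‰

Rayleigh residual: δ_res = (δ₀ + 1000)·f^(α−1) − 1000
α = ε/1000 + 1 = 0.98760, so α − 1 = -0.01240
f^(α−1) = 0.220^(-0.01240) = 1.018953
δ_res = (-20.3 + 1000) × 1.018953 − 1000 = 998.268 − 1000 = -1.73‰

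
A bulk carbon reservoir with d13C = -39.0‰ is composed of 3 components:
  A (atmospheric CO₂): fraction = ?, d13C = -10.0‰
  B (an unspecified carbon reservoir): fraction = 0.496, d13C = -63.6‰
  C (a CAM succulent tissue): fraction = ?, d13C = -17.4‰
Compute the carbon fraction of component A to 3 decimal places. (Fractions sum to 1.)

0.178

Let f_A and f_C be the unknown fractions; fractions sum to 1 so f_A + f_C = 0.504.
Mass balance: Σ fᵢ·δᵢ = δ_bulk ⇒ f_A·(-10.0) + f_C·(-17.4) = -39.0 − (-31.546) = -7.454
Substitute f_C = 0.504 − f_A:
f_A·(-10.0 − -17.4) = -7.454 − 0.504×(-17.4) = 1.315
f_A = 1.315 / 7.4 = 0.1777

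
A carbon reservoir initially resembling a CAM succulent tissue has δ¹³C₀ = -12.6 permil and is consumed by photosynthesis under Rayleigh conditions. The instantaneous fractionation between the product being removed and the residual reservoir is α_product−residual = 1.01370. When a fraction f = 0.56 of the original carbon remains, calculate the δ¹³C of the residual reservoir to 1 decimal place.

Rayleigh residual: δ_res = (δ₀ + 1000)·f^(α−1) − 1000
α − 1 = 0.01370
f^(α−1) = 0.56^(0.01370) = 0.992088
δ_res = (-12.6 + 1000) × 0.992088 − 1000 = 979.588 − 1000 = -20.41 permil

-20.4 permil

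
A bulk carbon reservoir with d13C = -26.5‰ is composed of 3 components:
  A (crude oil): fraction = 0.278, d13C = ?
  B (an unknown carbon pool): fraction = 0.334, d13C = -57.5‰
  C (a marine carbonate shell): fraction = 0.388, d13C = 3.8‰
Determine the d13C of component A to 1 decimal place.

Isotope mass balance: δ_bulk = Σ fᵢ·δᵢ.
-26.5 = 0.278×δ_A + 0.334×(-57.5) + 0.388×(3.8)
0.278·δ_A = -26.5 − (-17.731) = -8.769
δ_A = -8.769 / 0.278 = -31.54‰

-31.5‰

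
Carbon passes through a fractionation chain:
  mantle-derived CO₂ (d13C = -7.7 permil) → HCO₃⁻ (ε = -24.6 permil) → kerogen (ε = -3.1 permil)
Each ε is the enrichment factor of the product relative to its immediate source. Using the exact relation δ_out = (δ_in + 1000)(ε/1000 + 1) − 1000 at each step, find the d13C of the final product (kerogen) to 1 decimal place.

-35.1 permil

step 1: δ = (-7.70 + 1000)·(-24.6/1000 + 1) − 1000 = -32.11 permil
step 2: δ = (-32.11 + 1000)·(-3.1/1000 + 1) − 1000 = -35.11 permil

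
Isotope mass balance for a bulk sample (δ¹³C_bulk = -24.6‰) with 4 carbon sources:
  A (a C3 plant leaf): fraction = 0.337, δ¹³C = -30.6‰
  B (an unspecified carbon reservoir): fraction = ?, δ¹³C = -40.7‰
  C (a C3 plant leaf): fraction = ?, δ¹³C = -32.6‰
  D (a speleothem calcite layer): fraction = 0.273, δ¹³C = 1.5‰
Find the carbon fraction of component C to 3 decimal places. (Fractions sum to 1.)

0.145

Let f_C and f_B be the unknown fractions; fractions sum to 1 so f_C + f_B = 0.390.
Mass balance: Σ fᵢ·δᵢ = δ_bulk ⇒ f_C·(-32.6) + f_B·(-40.7) = -24.6 − (-9.903) = -14.697
Substitute f_B = 0.390 − f_C:
f_C·(-32.6 − -40.7) = -14.697 − 0.390×(-40.7) = 1.176
f_C = 1.176 / 8.1 = 0.1451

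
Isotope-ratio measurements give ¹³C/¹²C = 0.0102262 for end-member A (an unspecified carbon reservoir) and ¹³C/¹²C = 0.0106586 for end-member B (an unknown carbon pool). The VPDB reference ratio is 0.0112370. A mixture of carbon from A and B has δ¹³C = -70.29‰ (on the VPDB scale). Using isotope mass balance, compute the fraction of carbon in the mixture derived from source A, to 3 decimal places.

δ_A = (0.0102262/0.0112370 − 1)×1000 = (0.910047 − 1)×1000 = -89.953‰
δ_B = (0.0106586/0.0112370 − 1)×1000 = (0.948527 − 1)×1000 = -51.473‰
f_A = (δ_mix − δ_B)/(δ_A − δ_B) = (-70.29 − (-51.473))/(-89.953 − (-51.473))
f_A = -18.817 / -38.480 = 0.4890

0.489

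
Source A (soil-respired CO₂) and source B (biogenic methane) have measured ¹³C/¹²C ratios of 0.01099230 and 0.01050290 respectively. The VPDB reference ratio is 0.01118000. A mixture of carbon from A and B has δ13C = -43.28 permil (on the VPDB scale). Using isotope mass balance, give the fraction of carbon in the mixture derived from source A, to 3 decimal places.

δ_A = (0.01099230/0.01118000 − 1)×1000 = (0.983211 − 1)×1000 = -16.789 permil
δ_B = (0.01050290/0.01118000 − 1)×1000 = (0.939436 − 1)×1000 = -60.564 permil
f_A = (δ_mix − δ_B)/(δ_A − δ_B) = (-43.28 − (-60.564))/(-16.789 − (-60.564))
f_A = 17.284 / 43.775 = 0.3948

0.395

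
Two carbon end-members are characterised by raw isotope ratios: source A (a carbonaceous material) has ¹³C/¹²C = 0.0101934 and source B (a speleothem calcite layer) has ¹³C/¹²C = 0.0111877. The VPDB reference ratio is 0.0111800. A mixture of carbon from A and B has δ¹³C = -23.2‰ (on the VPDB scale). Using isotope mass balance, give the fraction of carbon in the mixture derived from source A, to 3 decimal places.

δ_A = (0.0101934/0.0111800 − 1)×1000 = (0.911753 − 1)×1000 = -88.247‰
δ_B = (0.0111877/0.0111800 − 1)×1000 = (1.000689 − 1)×1000 = 0.689‰
f_A = (δ_mix − δ_B)/(δ_A − δ_B) = (-23.2 − (0.689))/(-88.247 − (0.689))
f_A = -23.889 / -88.936 = 0.2686

0.269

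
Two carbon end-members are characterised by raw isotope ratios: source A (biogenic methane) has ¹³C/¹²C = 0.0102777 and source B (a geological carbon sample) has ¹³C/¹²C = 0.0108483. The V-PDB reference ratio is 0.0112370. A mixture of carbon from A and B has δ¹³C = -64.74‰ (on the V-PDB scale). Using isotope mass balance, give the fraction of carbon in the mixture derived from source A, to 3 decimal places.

δ_A = (0.0102777/0.0112370 − 1)×1000 = (0.914630 − 1)×1000 = -85.370‰
δ_B = (0.0108483/0.0112370 − 1)×1000 = (0.965409 − 1)×1000 = -34.591‰
f_A = (δ_mix − δ_B)/(δ_A − δ_B) = (-64.74 − (-34.591))/(-85.370 − (-34.591))
f_A = -30.149 / -50.779 = 0.5937

0.594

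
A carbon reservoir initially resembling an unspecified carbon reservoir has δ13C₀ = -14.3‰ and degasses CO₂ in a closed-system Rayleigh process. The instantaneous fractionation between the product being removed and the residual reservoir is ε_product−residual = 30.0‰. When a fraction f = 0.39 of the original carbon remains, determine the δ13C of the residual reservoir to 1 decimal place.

Rayleigh residual: δ_res = (δ₀ + 1000)·f^(α−1) − 1000
α = ε/1000 + 1 = 1.03000, so α − 1 = 0.03000
f^(α−1) = 0.39^(0.03000) = 0.972147
δ_res = (-14.3 + 1000) × 0.972147 − 1000 = 958.245 − 1000 = -41.75‰

-41.8‰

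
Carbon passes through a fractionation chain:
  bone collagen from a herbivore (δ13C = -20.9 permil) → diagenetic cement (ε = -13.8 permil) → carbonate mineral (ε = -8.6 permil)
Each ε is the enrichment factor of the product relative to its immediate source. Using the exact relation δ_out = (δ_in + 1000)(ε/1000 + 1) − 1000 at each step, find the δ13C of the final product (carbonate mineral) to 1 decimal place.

step 1: δ = (-20.90 + 1000)·(-13.8/1000 + 1) − 1000 = -34.41 permil
step 2: δ = (-34.41 + 1000)·(-8.6/1000 + 1) − 1000 = -42.72 permil

-42.7 permil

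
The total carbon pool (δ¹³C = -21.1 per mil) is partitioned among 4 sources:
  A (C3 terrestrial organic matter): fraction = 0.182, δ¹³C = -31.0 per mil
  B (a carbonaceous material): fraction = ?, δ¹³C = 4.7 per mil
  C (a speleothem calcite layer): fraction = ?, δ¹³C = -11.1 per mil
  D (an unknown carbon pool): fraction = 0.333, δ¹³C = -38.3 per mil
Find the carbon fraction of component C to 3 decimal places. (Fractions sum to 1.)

Let f_C and f_B be the unknown fractions; fractions sum to 1 so f_C + f_B = 0.485.
Mass balance: Σ fᵢ·δᵢ = δ_bulk ⇒ f_C·(-11.1) + f_B·(4.7) = -21.1 − (-18.396) = -2.704
Substitute f_B = 0.485 − f_C:
f_C·(-11.1 − 4.7) = -2.704 − 0.485×(4.7) = -4.984
f_C = -4.984 / -15.8 = 0.3154

0.315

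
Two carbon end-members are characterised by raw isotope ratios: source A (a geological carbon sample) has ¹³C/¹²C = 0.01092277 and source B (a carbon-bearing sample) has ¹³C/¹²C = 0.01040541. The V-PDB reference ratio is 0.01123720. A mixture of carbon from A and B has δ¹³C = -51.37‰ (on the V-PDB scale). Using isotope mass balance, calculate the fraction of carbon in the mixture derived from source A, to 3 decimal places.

δ_A = (0.01092277/0.01123720 − 1)×1000 = (0.972019 − 1)×1000 = -27.981‰
δ_B = (0.01040541/0.01123720 − 1)×1000 = (0.925979 − 1)×1000 = -74.021‰
f_A = (δ_mix − δ_B)/(δ_A − δ_B) = (-51.37 − (-74.021))/(-27.981 − (-74.021))
f_A = 22.651 / 46.040 = 0.4920

0.492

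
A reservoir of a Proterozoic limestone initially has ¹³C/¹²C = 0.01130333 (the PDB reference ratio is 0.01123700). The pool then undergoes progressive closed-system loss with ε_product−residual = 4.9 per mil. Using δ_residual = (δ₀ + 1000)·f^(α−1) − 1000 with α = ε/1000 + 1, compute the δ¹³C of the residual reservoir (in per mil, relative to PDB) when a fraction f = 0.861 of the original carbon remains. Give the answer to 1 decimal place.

5.2 per mil

δ₀ = (0.01130333/0.01123700 − 1)×1000 = (1.005903 − 1)×1000 = 5.903 per mil
α − 1 = ε/1000 = 0.0049
f^(α−1) = 0.861^(0.0049) = 0.999267
δ_res = (5.903 + 1000) × 0.999267 − 1000 = 1005.165 − 1000 = 5.17 per mil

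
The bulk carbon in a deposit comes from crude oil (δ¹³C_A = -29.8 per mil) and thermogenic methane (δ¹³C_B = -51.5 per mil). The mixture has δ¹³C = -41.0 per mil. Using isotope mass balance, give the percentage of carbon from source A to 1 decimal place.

δ_mix = f_A·δ_A + (1 − f_A)·δ_B  ⇒  f_A = (δ_mix − δ_B)/(δ_A − δ_B)
f_A = (-41.0 − (-51.5)) / (-29.8 − (-51.5))
f_A = 10.5 / 21.7 = 0.4839

48.4%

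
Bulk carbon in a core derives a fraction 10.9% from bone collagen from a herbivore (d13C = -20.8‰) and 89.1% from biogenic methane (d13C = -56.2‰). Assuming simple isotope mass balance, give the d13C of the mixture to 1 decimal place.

-52.3‰

δ_mix = f_A·δ_A + f_B·δ_B
δ_mix = 0.109 × (-20.8) + 0.891 × (-56.2)
δ_mix = -2.27 + -50.07 = -52.34‰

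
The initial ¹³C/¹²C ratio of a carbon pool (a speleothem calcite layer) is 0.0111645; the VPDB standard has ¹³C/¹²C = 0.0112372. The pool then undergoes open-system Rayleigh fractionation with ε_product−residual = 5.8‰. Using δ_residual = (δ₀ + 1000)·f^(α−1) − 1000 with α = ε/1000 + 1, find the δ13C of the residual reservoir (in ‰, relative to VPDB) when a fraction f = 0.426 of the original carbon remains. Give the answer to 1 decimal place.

δ₀ = (0.0111645/0.0112372 − 1)×1000 = (0.993530 − 1)×1000 = -6.470‰
α − 1 = ε/1000 = 0.0058
f^(α−1) = 0.426^(0.0058) = 0.995063
δ_res = (-6.470 + 1000) × 0.995063 − 1000 = 988.625 − 1000 = -11.37‰

-11.4‰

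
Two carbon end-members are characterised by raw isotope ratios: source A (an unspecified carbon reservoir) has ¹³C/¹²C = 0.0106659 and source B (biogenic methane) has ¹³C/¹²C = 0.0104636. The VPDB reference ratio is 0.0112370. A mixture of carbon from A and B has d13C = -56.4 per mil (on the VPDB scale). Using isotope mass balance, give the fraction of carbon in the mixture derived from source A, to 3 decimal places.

0.690

δ_A = (0.0106659/0.0112370 − 1)×1000 = (0.949177 − 1)×1000 = -50.823 per mil
δ_B = (0.0104636/0.0112370 − 1)×1000 = (0.931174 − 1)×1000 = -68.826 per mil
f_A = (δ_mix − δ_B)/(δ_A − δ_B) = (-56.4 − (-68.826))/(-50.823 − (-68.826))
f_A = 12.426 / 18.003 = 0.6902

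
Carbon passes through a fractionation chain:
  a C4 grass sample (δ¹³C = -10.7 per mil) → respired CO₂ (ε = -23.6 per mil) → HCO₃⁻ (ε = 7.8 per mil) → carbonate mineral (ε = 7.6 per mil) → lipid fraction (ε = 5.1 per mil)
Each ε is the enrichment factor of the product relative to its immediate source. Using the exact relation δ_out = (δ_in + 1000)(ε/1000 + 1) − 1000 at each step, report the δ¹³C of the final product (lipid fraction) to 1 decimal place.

step 1: δ = (-10.70 + 1000)·(-23.6/1000 + 1) − 1000 = -34.05 per mil
step 2: δ = (-34.05 + 1000)·(7.8/1000 + 1) − 1000 = -26.51 per mil
step 3: δ = (-26.51 + 1000)·(7.6/1000 + 1) − 1000 = -19.11 per mil
step 4: δ = (-19.11 + 1000)·(5.1/1000 + 1) − 1000 = -14.11 per mil

-14.1 per mil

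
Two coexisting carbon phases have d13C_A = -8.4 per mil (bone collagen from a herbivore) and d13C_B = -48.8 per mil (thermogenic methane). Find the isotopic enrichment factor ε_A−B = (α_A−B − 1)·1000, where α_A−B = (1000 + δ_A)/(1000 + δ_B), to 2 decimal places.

42.47 per mil

α_A−B = (1000 + -8.4) / (1000 + -48.8) = 991.6 / 951.2 = 1.042473
ε_A−B = (1.042473 − 1) × 1000 = 42.473 per mil
(The approximation ε ≈ δ_A − δ_B would give 40.4 per mil.)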